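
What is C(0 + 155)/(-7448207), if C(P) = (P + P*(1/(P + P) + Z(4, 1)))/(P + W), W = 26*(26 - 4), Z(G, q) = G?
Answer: -1551/10829692978 ≈ -1.4322e-7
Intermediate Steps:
W = 572 (W = 26*22 = 572)
C(P) = (P + P*(4 + 1/(2*P)))/(572 + P) (C(P) = (P + P*(1/(P + P) + 4))/(P + 572) = (P + P*(1/(2*P) + 4))/(572 + P) = (P + P*(4 + 1/(2*P)))/(572 + P))
C(0 + 155)/(-7448207) = ((1 + 10*(0 + 155))/(2*(572 + (0 + 155))))/(-7448207) = ((1 + 10*155)/(2*(572 + 155)))*(-1/7448207) = ((1/2)*(1 + 1550)/727)*(-1/7448207) = ((1/2)*(1/727)*1551)*(-1/7448207) = (1551/1454)*(-1/7448207) = -1551/10829692978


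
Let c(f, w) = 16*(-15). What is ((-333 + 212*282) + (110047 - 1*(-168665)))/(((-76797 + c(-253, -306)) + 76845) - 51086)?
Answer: -338163/51278 ≈ -6.5947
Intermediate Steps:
c(f, w) = -240
((-333 + 212*282) + (110047 - 1*(-168665)))/(((-76797 + c(-253, -306)) + 76845) - 51086) = ((-333 + 212*282) + (110047 - 1*(-168665)))/(((-76797 - 240) + 76845) - 51086) = ((-333 + 59784) + (110047 + 168665))/((-77037 + 76845) - 51086) = (59451 + 278712)/(-192 - 51086) = 338163/(-51278) = 338163*(-1/51278) = -338163/51278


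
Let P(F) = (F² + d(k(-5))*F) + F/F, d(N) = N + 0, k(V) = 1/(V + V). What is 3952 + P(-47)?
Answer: 61667/10 ≈ 6166.7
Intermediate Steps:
k(V) = 1/(2*V)
d(N) = N
P(F) = 1 + F² - F/10 (P(F) = (F² + ((½)/(-5))*F) + F/F = (F² + ((½)*(-⅕))*F) + 1 = (F² - F/10) + 1 = 1 + F² - F/10)
3952 + P(-47) = 3952 + (1 + (-47)² - ⅒*(-47)) = 3952 + (1 + 2209 + 47/10) = 3952 + 22147/10 = 61667/10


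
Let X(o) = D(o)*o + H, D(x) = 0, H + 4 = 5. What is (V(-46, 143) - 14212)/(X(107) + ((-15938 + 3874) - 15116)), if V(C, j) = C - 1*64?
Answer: 14322/27179 ≈ 0.52695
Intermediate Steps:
H = 1 (H = -4 + 5 = 1)
V(C, j) = -64 + C (V(C, j) = C - 64 = -64 + C)
X(o) = 1 (X(o) = 0*o + 1 = 0 + 1 = 1)
(V(-46, 143) - 14212)/(X(107) + ((-15938 + 3874) - 15116)) = ((-64 - 46) - 14212)/(1 + ((-15938 + 3874) - 15116)) = (-110 - 14212)/(1 + (-12064 - 15116)) = -14322/(1 - 27180) = -14322/(-27179) = -14322*(-1/27179) = 14322/27179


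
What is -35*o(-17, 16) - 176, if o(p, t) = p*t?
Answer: 9344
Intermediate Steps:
-35*o(-17, 16) - 176 = -(-595)*16 - 176 = -35*(-272) - 176 = 9520 - 176 = 9344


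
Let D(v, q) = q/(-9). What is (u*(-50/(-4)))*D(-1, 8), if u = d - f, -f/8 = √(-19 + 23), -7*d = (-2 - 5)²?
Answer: -100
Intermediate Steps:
D(v, q) = -q/9 (D(v, q) = q*(-⅑) = -q/9)
d = -7 (d = -(-2 - 5)²/7 = -⅐*(-7)² = -⅐*49 = -7)
f = -16 (f = -8*√(-19 + 23) = -8*√4 = -8*2 = -16)
u = 9 (u = -7 - 1*(-16) = -7 + 16 = 9)
(u*(-50/(-4)))*D(-1, 8) = (9*(-50/(-4)))*(-⅑*8) = (9*(-50*(-¼)))*(-8/9) = (9*(25/2))*(-8/9) = (225/2)*(-8/9) = -100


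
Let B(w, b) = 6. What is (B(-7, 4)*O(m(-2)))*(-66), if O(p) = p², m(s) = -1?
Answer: -396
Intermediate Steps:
(B(-7, 4)*O(m(-2)))*(-66) = (6*(-1)²)*(-66) = (6*1)*(-66) = 6*(-66) = -396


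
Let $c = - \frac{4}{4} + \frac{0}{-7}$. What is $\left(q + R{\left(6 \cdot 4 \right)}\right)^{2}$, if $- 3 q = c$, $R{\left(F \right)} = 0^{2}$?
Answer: $\frac{1}{9} \approx 0.11111$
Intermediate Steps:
$R{\left(F \right)} = 0$
$c = -1$ ($c = \left(-4\right) \frac{1}{4} + 0 \left(- \frac{1}{7}\right) = -1 + 0 = -1$)
$q = \frac{1}{3}$ ($q = \left(- \frac{1}{3}\right) \left(-1\right) = \frac{1}{3} \approx 0.33333$)
$\left(q + R{\left(6 \cdot 4 \right)}\right)^{2} = \left(\frac{1}{3} + 0\right)^{2} = \left(\frac{1}{3}\right)^{2} = \frac{1}{9}$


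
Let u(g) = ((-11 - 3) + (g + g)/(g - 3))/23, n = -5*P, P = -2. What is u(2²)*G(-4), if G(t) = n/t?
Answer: 15/23 ≈ 0.65217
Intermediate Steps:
n = 10 (n = -5*(-2) = 10)
G(t) = 10/t
u(g) = -14/23 + 2*g/(23*(-3 + g)) (u(g) = (-14 + (2*g)/(-3 + g))*(1/23) = (-14 + 2*g/(-3 + g))*(1/23) = -14/23 + 2*g/(23*(-3 + g)))
u(2²)*G(-4) = (6*(7 - 2*2²)/(23*(-3 + 2²)))*(10/(-4)) = (6*(7 - 2*4)/(23*(-3 + 4)))*(10*(-¼)) = ((6/23)*(7 - 8)/1)*(-5/2) = ((6/23)*1*(-1))*(-5/2) = -6/23*(-5/2) = 15/23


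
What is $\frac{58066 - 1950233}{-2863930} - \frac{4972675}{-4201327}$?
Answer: $\frac{22191005418359}{12032306435110} \approx 1.8443$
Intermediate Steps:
$\frac{58066 - 1950233}{-2863930} - \frac{4972675}{-4201327} = \left(-1892167\right) \left(- \frac{1}{2863930}\right) - - \frac{4972675}{4201327} = \frac{1892167}{2863930} + \frac{4972675}{4201327} = \frac{22191005418359}{12032306435110}$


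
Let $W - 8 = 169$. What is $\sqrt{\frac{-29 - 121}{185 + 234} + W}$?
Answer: $\frac{\sqrt{31011447}}{419} \approx 13.291$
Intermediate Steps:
$W = 177$ ($W = 8 + 169 = 177$)
$\sqrt{\frac{-29 - 121}{185 + 234} + W} = \sqrt{\frac{-29 - 121}{185 + 234} + 177} = \sqrt{- \frac{150}{419} + 177} = \sqrt{\frac{74013}{419}} = \frac{\sqrt{31011447}}{419}$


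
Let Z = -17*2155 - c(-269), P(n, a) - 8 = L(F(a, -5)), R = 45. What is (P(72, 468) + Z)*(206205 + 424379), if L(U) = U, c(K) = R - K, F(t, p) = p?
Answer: -23297556464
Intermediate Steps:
c(K) = 45 - K
P(n, a) = 3 (P(n, a) = 8 - 5 = 3)
Z = -36949 (Z = -17*2155 - (45 - 1*(-269)) = -36635 - (45 + 269) = -36635 - 1*314 = -36635 - 314 = -36949)
(P(72, 468) + Z)*(206205 + 424379) = (3 - 36949)*(206205 + 424379) = -36946*630584 = -23297556464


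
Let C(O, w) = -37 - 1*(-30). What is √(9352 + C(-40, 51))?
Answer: √9345 ≈ 96.670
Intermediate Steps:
C(O, w) = -7 (C(O, w) = -37 + 30 = -7)
√(9352 + C(-40, 51)) = √(9352 - 7) = √9345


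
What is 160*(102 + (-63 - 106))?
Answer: -10720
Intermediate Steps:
160*(102 + (-63 - 106)) = 160*(102 - 169) = 160*(-67) = -10720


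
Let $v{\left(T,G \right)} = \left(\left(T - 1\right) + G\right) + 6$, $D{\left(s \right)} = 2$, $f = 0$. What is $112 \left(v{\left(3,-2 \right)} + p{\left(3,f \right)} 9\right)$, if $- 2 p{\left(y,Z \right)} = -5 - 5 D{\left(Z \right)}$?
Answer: $8232$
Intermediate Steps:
$v{\left(T,G \right)} = 5 + G + T$ ($v{\left(T,G \right)} = \left(\left(T - 1\right) + G\right) + 6 = \left(\left(-1 + T\right) + G\right) + 6 = \left(-1 + G + T\right) + 6 = 5 + G + T$)
$p{\left(y,Z \right)} = \frac{15}{2}$ ($p{\left(y,Z \right)} = - \frac{-5 - 10}{2} = \left(- \frac{1}{2}\right) \left(-15\right) = \frac{15}{2}$)
$112 \left(v{\left(3,-2 \right)} + p{\left(3,f \right)} 9\right) = 112 \left(\left(5 - 2 + 3\right) + \frac{15}{2} \cdot 9\right) = 112 \left(6 + \frac{135}{2}\right) = 112 \cdot \frac{147}{2} = 8232$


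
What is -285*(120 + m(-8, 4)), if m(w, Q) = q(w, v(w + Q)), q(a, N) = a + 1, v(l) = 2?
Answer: -32205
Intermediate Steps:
q(a, N) = 1 + a
m(w, Q) = 1 + w
-285*(120 + m(-8, 4)) = -285*(120 + (1 - 8)) = -285*(120 - 7) = -285*113 = -32205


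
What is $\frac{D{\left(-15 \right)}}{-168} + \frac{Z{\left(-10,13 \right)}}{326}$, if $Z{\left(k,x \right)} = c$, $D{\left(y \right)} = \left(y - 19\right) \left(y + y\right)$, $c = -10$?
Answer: $- \frac{13925}{2282} \approx -6.1021$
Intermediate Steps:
$D{\left(y \right)} = 2 y \left(-19 + y\right)$ ($D{\left(y \right)} = \left(-19 + y\right) 2 y = 2 y \left(-19 + y\right)$)
$Z{\left(k,x \right)} = -10$
$\frac{D{\left(-15 \right)}}{-168} + \frac{Z{\left(-10,13 \right)}}{326} = \frac{2 \left(-15\right) \left(-19 - 15\right)}{-168} - \frac{10}{326} = 2 \left(-15\right) \left(-34\right) \left(- \frac{1}{168}\right) - \frac{5}{163} = 1020 \left(- \frac{1}{168}\right) - \frac{5}{163} = - \frac{85}{14} - \frac{5}{163} = - \frac{13925}{2282}$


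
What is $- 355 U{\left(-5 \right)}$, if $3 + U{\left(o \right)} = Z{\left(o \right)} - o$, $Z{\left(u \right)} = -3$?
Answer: $355$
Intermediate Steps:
$U{\left(o \right)} = -6 - o$ ($U{\left(o \right)} = -3 - \left(3 + o\right) = -6 - o$)
$- 355 U{\left(-5 \right)} = - 355 \left(-6 - -5\right) = - 355 \left(-6 + 5\right) = \left(-355\right) \left(-1\right) = 355$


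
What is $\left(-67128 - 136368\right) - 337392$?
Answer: $-540888$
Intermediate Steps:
$\left(-67128 - 136368\right) - 337392 = -203496 - 337392 = -540888$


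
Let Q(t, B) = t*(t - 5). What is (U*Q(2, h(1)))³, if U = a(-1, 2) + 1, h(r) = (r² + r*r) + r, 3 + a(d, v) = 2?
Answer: 0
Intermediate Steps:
a(d, v) = -1 (a(d, v) = -3 + 2 = -1)
h(r) = r + 2*r² (h(r) = (r² + r²) + r = 2*r² + r = r + 2*r²)
Q(t, B) = t*(-5 + t)
U = 0 (U = -1 + 1 = 0)
(U*Q(2, h(1)))³ = (0*(2*(-5 + 2)))³ = (0*(2*(-3)))³ = (0*(-6))³ = 0³ = 0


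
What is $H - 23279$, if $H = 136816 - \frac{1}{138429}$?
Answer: $\frac{15716813372}{138429} \approx 1.1354 \cdot 10^{5}$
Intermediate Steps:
$H = \frac{18939302063}{138429}$ ($H = 136816 - \frac{1}{138429} = \frac{18939302063}{138429} \approx 1.3682 \cdot 10^{5}$)
$H - 23279 = \frac{18939302063}{138429} - 23279 = \frac{15716813372}{138429}$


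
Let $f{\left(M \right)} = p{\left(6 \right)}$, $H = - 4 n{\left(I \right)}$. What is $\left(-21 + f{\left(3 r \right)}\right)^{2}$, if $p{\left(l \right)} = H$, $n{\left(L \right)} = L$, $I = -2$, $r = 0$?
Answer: $169$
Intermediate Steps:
$H = 8$ ($H = \left(-4\right) \left(-2\right) = 8$)
$p{\left(l \right)} = 8$
$f{\left(M \right)} = 8$
$\left(-21 + f{\left(3 r \right)}\right)^{2} = \left(-21 + 8\right)^{2} = \left(-13\right)^{2} = 169$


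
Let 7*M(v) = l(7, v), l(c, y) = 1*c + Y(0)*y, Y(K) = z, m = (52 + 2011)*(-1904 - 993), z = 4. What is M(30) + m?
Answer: -41835450/7 ≈ -5.9765e+6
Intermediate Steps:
m = -5976511 (m = 2063*(-2897) = -5976511)
Y(K) = 4
l(c, y) = c + 4*y (l(c, y) = 1*c + 4*y = c + 4*y)
M(v) = 1 + 4*v/7 (M(v) = (7 + 4*v)/7 = 1 + 4*v/7)
M(30) + m = (1 + (4/7)*30) - 5976511 = (1 + 120/7) - 5976511 = 127/7 - 5976511 = -41835450/7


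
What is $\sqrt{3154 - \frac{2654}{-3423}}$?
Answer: $\frac{2 \sqrt{9241069677}}{3423} \approx 56.167$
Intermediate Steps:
$\sqrt{3154 - \frac{2654}{-3423}} = \sqrt{3154 - - \frac{2654}{3423}} = \sqrt{3154 + \frac{2654}{3423}} = \sqrt{\frac{10798796}{3423}} = \frac{2 \sqrt{9241069677}}{3423}$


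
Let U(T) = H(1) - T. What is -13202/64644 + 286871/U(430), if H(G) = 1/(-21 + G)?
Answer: -20611296049/30889058 ≈ -667.27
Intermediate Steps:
U(T) = -1/20 - T (U(T) = 1/(-21 + 1) - T = 1/(-20) - T = -1/20 - T)
-13202/64644 + 286871/U(430) = -13202/64644 + 286871/(-1/20 - 1*430) = -13202*1/64644 + 286871/(-1/20 - 430) = -6601/32322 + 286871/(-8601/20) = -6601/32322 + 286871*(-20/8601) = -6601/32322 - 5737420/8601 = -20611296049/30889058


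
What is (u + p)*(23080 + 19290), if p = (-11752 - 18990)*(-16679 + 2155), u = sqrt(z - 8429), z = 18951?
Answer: 18918069754960 + 42370*sqrt(10522) ≈ 1.8918e+13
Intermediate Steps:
u = sqrt(10522) (u = sqrt(18951 - 8429) = sqrt(10522) ≈ 102.58)
p = 446496808 (p = -30742*(-14524) = 446496808)
(u + p)*(23080 + 19290) = (sqrt(10522) + 446496808)*(23080 + 19290) = (446496808 + sqrt(10522))*42370 = 18918069754960 + 42370*sqrt(10522)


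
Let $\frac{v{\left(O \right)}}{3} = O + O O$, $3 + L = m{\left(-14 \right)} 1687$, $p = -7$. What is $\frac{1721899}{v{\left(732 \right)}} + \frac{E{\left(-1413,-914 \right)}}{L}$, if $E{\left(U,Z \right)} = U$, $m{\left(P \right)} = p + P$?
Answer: $\frac{10546890409}{9505089540} \approx 1.1096$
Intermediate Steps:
$m{\left(P \right)} = -7 + P$
$L = -35430$ ($L = -3 + \left(-7 - 14\right) 1687 = -3 - 35427 = -35430$)
$v{\left(O \right)} = 3 O + 3 O^{2}$ ($v{\left(O \right)} = 3 \left(O + O O\right) = 3 \left(O + O^{2}\right) = 3 O + 3 O^{2}$)
$\frac{1721899}{v{\left(732 \right)}} + \frac{E{\left(-1413,-914 \right)}}{L} = \frac{1721899}{3 \cdot 732 \left(1 + 732\right)} - \frac{1413}{-35430} = \frac{1721899}{3 \cdot 732 \cdot 733} - - \frac{471}{11810} = \frac{1721899}{1609668} + \frac{471}{11810} = \frac{10546890409}{9505089540}$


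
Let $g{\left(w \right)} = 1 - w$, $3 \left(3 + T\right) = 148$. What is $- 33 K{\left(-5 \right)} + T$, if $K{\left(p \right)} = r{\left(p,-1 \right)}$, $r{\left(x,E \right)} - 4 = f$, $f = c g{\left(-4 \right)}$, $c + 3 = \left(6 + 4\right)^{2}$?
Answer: $- \frac{48272}{3} \approx -16091.0$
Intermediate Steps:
$T = \frac{139}{3}$ ($T = -3 + \frac{1}{3} \cdot 148 = -3 + \frac{148}{3} = \frac{139}{3} \approx 46.333$)
$c = 97$ ($c = -3 + \left(6 + 4\right)^{2} = -3 + 10^{2} = -3 + 100 = 97$)
$f = 485$ ($f = 97 \left(1 - -4\right) = 97 \left(1 + 4\right) = 97 \cdot 5 = 485$)
$r{\left(x,E \right)} = 489$ ($r{\left(x,E \right)} = 4 + 485 = 489$)
$K{\left(p \right)} = 489$
$- 33 K{\left(-5 \right)} + T = \left(-33\right) 489 + \frac{139}{3} = -16137 + \frac{139}{3} = - \frac{48272}{3}$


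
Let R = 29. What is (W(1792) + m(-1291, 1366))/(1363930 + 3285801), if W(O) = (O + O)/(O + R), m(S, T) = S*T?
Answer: -3211340842/8467160151 ≈ -0.37927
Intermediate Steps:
W(O) = 2*O/(29 + O) (W(O) = (O + O)/(O + 29) = (2*O)/(29 + O) = 2*O/(29 + O))
(W(1792) + m(-1291, 1366))/(1363930 + 3285801) = (2*1792/(29 + 1792) - 1291*1366)/(1363930 + 3285801) = (2*1792/1821 - 1763506)/4649731 = (2*1792*(1/1821) - 1763506)*(1/4649731) = (3584/1821 - 1763506)*(1/4649731) = -3211340842/1821*1/4649731 = -3211340842/8467160151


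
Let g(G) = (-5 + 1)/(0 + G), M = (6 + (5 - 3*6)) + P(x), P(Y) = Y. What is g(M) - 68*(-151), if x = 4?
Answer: 30808/3 ≈ 10269.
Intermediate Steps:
M = -3 (M = (6 + (5 - 3*6)) + 4 = (6 + (5 - 18)) + 4 = (6 - 13) + 4 = -7 + 4 = -3)
g(G) = -4/G
g(M) - 68*(-151) = -4/(-3) - 68*(-151) = -4*(-⅓) + 10268 = 4/3 + 10268 = 30808/3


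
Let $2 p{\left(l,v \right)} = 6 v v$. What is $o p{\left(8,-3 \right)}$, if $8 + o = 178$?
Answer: $4590$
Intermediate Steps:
$p{\left(l,v \right)} = 3 v^{2}$ ($p{\left(l,v \right)} = \frac{6 v v}{2} = \frac{6 v^{2}}{2} = 3 v^{2}$)
$o = 170$ ($o = -8 + 178 = 170$)
$o p{\left(8,-3 \right)} = 170 \cdot 3 \left(-3\right)^{2} = 170 \cdot 3 \cdot 9 = 170 \cdot 27 = 4590$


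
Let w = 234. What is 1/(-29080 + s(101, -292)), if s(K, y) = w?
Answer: -1/28846 ≈ -3.4667e-5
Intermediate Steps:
s(K, y) = 234
1/(-29080 + s(101, -292)) = 1/(-29080 + 234) = 1/(-28846) = -1/28846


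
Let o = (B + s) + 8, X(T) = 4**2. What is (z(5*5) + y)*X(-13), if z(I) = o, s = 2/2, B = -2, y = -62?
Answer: -880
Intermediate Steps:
X(T) = 16
s = 1 (s = 2*(1/2) = 1)
o = 7 (o = (-2 + 1) + 8 = -1 + 8 = 7)
z(I) = 7
(z(5*5) + y)*X(-13) = (7 - 62)*16 = -55*16 = -880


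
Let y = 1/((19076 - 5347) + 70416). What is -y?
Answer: -1/84145 ≈ -1.1884e-5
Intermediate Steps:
y = 1/84145 (y = 1/(13729 + 70416) = 1/84145 ≈ 1.1884e-5)
-y = -1*1/84145 = -1/84145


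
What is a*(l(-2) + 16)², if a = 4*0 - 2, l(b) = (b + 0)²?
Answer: -800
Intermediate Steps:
l(b) = b²
a = -2 (a = 0 - 2 = -2)
a*(l(-2) + 16)² = -2*((-2)² + 16)² = -2*(4 + 16)² = -2*20² = -2*400 = -800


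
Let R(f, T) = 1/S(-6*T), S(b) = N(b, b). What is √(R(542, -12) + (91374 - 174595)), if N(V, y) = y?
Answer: I*√11983822/12 ≈ 288.48*I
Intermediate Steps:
S(b) = b
R(f, T) = -1/(6*T) (R(f, T) = 1/(-6*T) = -1/(6*T))
√(R(542, -12) + (91374 - 174595)) = √(-⅙/(-12) + (91374 - 174595)) = √(-⅙*(-1/12) - 83221) = √(1/72 - 83221) = √(-5991911/72) = I*√11983822/12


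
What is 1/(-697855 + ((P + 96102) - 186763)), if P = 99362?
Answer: -1/689154 ≈ -1.4511e-6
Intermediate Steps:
1/(-697855 + ((P + 96102) - 186763)) = 1/(-697855 + ((99362 + 96102) - 186763)) = 1/(-697855 + (195464 - 186763)) = 1/(-697855 + 8701) = 1/(-689154) = -1/689154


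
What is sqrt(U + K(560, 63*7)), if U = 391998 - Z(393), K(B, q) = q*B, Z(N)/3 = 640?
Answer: 3*sqrt(70782) ≈ 798.15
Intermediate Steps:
Z(N) = 1920 (Z(N) = 3*640 = 1920)
K(B, q) = B*q
U = 390078 (U = 391998 - 1*1920 = 391998 - 1920 = 390078)
sqrt(U + K(560, 63*7)) = sqrt(390078 + 560*(63*7)) = sqrt(390078 + 560*441) = sqrt(390078 + 246960) = sqrt(637038) = 3*sqrt(70782)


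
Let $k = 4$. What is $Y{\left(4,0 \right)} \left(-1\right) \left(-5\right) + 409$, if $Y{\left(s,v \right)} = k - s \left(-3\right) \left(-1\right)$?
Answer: $369$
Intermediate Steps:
$Y{\left(s,v \right)} = 4 - 3 s$ ($Y{\left(s,v \right)} = 4 - s \left(-3\right) \left(-1\right) = 4 - - 3 s \left(-1\right) = 4 - 3 s$)
$Y{\left(4,0 \right)} \left(-1\right) \left(-5\right) + 409 = \left(4 - 12\right) \left(-1\right) \left(-5\right) + 409 = \left(-8\right) \left(-1\right) \left(-5\right) + 409 = 8 \left(-5\right) + 409 = -40 + 409 = 369$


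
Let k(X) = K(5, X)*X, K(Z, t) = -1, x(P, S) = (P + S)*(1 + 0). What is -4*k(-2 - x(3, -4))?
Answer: -4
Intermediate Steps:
x(P, S) = P + S (x(P, S) = (P + S)*1 = P + S)
k(X) = -X
-4*k(-2 - x(3, -4)) = -(-4)*(-2 - (3 - 4)) = -(-4)*(-2 - 1*(-1)) = -(-4)*(-2 + 1) = -(-4)*(-1) = -4*1 = -4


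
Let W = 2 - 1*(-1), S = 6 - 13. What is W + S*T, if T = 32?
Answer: -221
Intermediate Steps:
S = -7
W = 3 (W = 2 + 1 = 3)
W + S*T = 3 - 7*32 = 3 - 224 = -221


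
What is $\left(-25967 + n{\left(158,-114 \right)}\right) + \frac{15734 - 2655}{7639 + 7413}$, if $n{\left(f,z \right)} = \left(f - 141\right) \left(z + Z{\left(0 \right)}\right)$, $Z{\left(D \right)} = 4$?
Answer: $- \frac{418989445}{15052} \approx -27836.0$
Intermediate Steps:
$n{\left(f,z \right)} = \left(-141 + f\right) \left(4 + z\right)$ ($n{\left(f,z \right)} = \left(f - 141\right) \left(z + 4\right) = \left(-141 + f\right) \left(4 + z\right)$)
$\left(-25967 + n{\left(158,-114 \right)}\right) + \frac{15734 - 2655}{7639 + 7413} = \left(-25967 + \left(-564 - -16074 + 4 \cdot 158 + 158 \left(-114\right)\right)\right) + \frac{15734 - 2655}{7639 + 7413} = \left(-25967 + \left(-564 + 16074 + 632 - 18012\right)\right) + \frac{15734 + \left(-8479 + 5824\right)}{15052} = \left(-25967 - 1870\right) + \left(15734 - 2655\right) \frac{1}{15052} = -27837 + 13079 \cdot \frac{1}{15052} = -27837 + \frac{13079}{15052} = - \frac{418989445}{15052}$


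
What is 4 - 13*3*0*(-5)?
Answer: 4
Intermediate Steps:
4 - 13*3*0*(-5) = 4 - 0*(-5) = 4 - 13*0 = 4 + 0 = 4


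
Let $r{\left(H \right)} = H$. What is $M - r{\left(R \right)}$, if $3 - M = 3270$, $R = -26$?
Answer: $-3241$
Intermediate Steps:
$M = -3267$ ($M = 3 - 3270 = -3267$)
$M - r{\left(R \right)} = -3267 - -26 = -3267 + 26 = -3241$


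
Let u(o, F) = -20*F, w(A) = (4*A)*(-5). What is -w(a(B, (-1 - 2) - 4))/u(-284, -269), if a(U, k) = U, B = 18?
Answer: 18/269 ≈ 0.066914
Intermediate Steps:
w(A) = -20*A
-w(a(B, (-1 - 2) - 4))/u(-284, -269) = -(-20*18)/((-20*(-269))) = -(-360)/5380 = -1*(-18/269) = 18/269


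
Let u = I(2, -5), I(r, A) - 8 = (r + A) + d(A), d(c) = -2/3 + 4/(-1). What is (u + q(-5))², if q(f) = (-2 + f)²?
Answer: 21904/9 ≈ 2433.8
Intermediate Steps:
d(c) = -14/3 (d(c) = -2*⅓ + 4*(-1) = -⅔ - 4 = -14/3)
I(r, A) = 10/3 + A + r (I(r, A) = 8 + ((r + A) - 14/3) = 8 + ((A + r) - 14/3) = 8 + (-14/3 + A + r) = 10/3 + A + r)
u = ⅓ (u = 10/3 - 5 + 2 = ⅓ ≈ 0.33333)
(u + q(-5))² = (⅓ + (-2 - 5)²)² = (⅓ + (-7)²)² = (⅓ + 49)² = (148/3)² = 21904/9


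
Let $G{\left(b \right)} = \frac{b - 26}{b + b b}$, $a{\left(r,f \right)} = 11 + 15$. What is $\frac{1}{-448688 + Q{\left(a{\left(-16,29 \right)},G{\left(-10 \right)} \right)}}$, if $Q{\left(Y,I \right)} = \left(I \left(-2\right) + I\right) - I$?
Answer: $- \frac{5}{2243436} \approx -2.2287 \cdot 10^{-6}$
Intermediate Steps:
$a{\left(r,f \right)} = 26$
$G{\left(b \right)} = \frac{-26 + b}{b + b^{2}}$
$Q{\left(Y,I \right)} = - 2 I$ ($Q{\left(Y,I \right)} = \left(- 2 I + I\right) - I = - I - I = - 2 I$)
$\frac{1}{-448688 + Q{\left(a{\left(-16,29 \right)},G{\left(-10 \right)} \right)}} = \frac{1}{-448688 - 2 \frac{-26 - 10}{\left(-10\right) \left(1 - 10\right)}} = \frac{1}{-448688 - 2 \left(\left(- \frac{1}{10}\right) \frac{1}{-9} \left(-36\right)\right)} = \frac{1}{-448688 - 2 \left(\left(- \frac{1}{10}\right) \left(- \frac{1}{9}\right) \left(-36\right)\right)} = \frac{1}{-448688 - - \frac{4}{5}} = \frac{1}{-448688 + \frac{4}{5}} = \frac{1}{- \frac{2243436}{5}} = - \frac{5}{2243436}$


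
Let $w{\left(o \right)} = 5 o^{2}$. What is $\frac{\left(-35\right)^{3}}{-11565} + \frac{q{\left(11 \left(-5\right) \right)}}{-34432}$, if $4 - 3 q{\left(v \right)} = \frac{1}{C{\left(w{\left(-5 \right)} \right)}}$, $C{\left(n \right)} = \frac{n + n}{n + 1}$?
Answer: $\frac{36906463073}{9955152000} \approx 3.7073$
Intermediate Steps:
$C{\left(n \right)} = \frac{2 n}{1 + n}$
$q{\left(v \right)} = \frac{437}{375}$ ($q{\left(v \right)} = \frac{4}{3} - \frac{1}{3 \frac{2 \cdot 5 \left(-5\right)^{2}}{1 + 5 \left(-5\right)^{2}}} = \frac{4}{3} - \frac{1}{3 \frac{2 \cdot 5 \cdot 25}{1 + 5 \cdot 25}} = \frac{4}{3} - \frac{1}{3 \cdot 2 \cdot 125 \frac{1}{1 + 125}} = \frac{4}{3} - \frac{1}{3 \cdot 2 \cdot 125 \cdot \frac{1}{126}} = \frac{4}{3} - \frac{1}{3 \cdot \frac{125}{63}} = \frac{4}{3} - \frac{21}{125} = \frac{437}{375}$)
$\frac{\left(-35\right)^{3}}{-11565} + \frac{q{\left(11 \left(-5\right) \right)}}{-34432} = \frac{\left(-35\right)^{3}}{-11565} + \frac{437}{375 \left(-34432\right)} = \left(-42875\right) \left(- \frac{1}{11565}\right) + \frac{437}{375} \left(- \frac{1}{34432}\right) = \frac{8575}{2313} - \frac{437}{12912000} = \frac{36906463073}{9955152000}$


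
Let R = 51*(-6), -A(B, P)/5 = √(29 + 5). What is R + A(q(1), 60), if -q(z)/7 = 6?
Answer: -306 - 5*√34 ≈ -335.15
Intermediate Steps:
q(z) = -42 (q(z) = -7*6 = -42)
A(B, P) = -5*√34 (A(B, P) = -5*√(29 + 5) = -5*√34)
R = -306
R + A(q(1), 60) = -306 - 5*√34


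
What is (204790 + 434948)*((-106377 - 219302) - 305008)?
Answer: -403474440006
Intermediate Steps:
(204790 + 434948)*((-106377 - 219302) - 305008) = 639738*(-325679 - 305008) = 639738*(-630687) = -403474440006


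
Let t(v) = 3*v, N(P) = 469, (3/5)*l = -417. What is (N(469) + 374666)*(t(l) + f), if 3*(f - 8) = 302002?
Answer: 36984684695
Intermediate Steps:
l = -695 (l = (5/3)*(-417) = -695)
f = 302026/3 (f = 8 + (⅓)*302002 = 8 + 302002/3 = 302026/3 ≈ 1.0068e+5)
(N(469) + 374666)*(t(l) + f) = (469 + 374666)*(3*(-695) + 302026/3) = 375135*(-2085 + 302026/3) = 375135*(295771/3) = 36984684695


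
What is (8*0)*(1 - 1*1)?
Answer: 0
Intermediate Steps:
(8*0)*(1 - 1*1) = 0*(1 - 1) = 0*0 = 0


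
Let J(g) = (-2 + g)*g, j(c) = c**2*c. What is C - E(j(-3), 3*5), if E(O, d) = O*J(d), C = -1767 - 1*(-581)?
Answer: 4079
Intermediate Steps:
j(c) = c**3
J(g) = g*(-2 + g)
C = -1186 (C = -1767 + 581 = -1186)
E(O, d) = O*d*(-2 + d) (E(O, d) = O*(d*(-2 + d)) = O*d*(-2 + d))
C - E(j(-3), 3*5) = -1186 - (-3)**3*3*5*(-2 + 3*5) = -1186 - (-27)*15*(-2 + 15) = -1186 - (-27)*15*13 = -1186 - 1*(-5265) = -1186 + 5265 = 4079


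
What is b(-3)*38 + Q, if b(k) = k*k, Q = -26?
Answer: 316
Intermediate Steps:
b(k) = k²
b(-3)*38 + Q = (-3)²*38 - 26 = 9*38 - 26 = 342 - 26 = 316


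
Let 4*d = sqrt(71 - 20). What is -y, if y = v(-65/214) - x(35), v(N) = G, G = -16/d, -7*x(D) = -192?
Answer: 192/7 + 64*sqrt(51)/51 ≈ 36.390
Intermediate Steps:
x(D) = 192/7 (x(D) = -1/7*(-192) = 192/7)
d = sqrt(51)/4 (d = sqrt(71 - 20)/4 = sqrt(51)/4 ≈ 1.7854)
G = -64*sqrt(51)/51 (G = -16*4*sqrt(51)/51 = -64*sqrt(51)/51 ≈ -8.9618)
v(N) = -64*sqrt(51)/51
y = -192/7 - 64*sqrt(51)/51 (y = -64*sqrt(51)/51 - 1*192/7 = -64*sqrt(51)/51 - 192/7 = -192/7 - 64*sqrt(51)/51 ≈ -36.390)
-y = -(-192/7 - 64*sqrt(51)/51) = 192/7 + 64*sqrt(51)/51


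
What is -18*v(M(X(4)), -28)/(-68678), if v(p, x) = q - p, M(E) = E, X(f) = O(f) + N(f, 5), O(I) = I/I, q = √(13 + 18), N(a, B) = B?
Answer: -54/34339 + 9*√31/34339 ≈ -0.00011329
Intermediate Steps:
q = √31 ≈ 5.5678
O(I) = 1
X(f) = 6 (X(f) = 1 + 5 = 6)
v(p, x) = √31 - p
-18*v(M(X(4)), -28)/(-68678) = -18*(√31 - 1*6)/(-68678) = -18*(√31 - 6)*(-1/68678) = -18*(-6 + √31)*(-1/68678) = (108 - 18*√31)*(-1/68678) = -54/34339 + 9*√31/34339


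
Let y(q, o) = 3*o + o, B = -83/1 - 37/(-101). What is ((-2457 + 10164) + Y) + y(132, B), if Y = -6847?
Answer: 53476/101 ≈ 529.46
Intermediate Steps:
B = -8346/101 (B = -83*1 - 37*(-1/101) = -83 + 37/101 = -8346/101 ≈ -82.634)
y(q, o) = 4*o
((-2457 + 10164) + Y) + y(132, B) = ((-2457 + 10164) - 6847) + 4*(-8346/101) = (7707 - 6847) - 33384/101 = 860 - 33384/101 = 53476/101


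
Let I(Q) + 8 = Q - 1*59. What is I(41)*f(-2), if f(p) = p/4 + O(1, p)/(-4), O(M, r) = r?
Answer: 0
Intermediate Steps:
I(Q) = -67 + Q (I(Q) = -8 + (Q - 1*59) = -8 + (Q - 59) = -8 + (-59 + Q) = -67 + Q)
f(p) = 0 (f(p) = p/4 + p/(-4) = p*(¼) + p*(-¼) = p/4 - p/4 = 0)
I(41)*f(-2) = (-67 + 41)*0 = -26*0 = 0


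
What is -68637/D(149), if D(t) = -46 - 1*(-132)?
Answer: -68637/86 ≈ -798.10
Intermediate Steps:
D(t) = 86 (D(t) = -46 + 132 = 86)
-68637/D(149) = -68637/86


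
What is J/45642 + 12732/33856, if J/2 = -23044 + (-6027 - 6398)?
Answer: -75856791/64385648 ≈ -1.1782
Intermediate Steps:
J = -70938 (J = 2*(-23044 + (-6027 - 6398)) = 2*(-23044 - 12425) = 2*(-35469) = -70938)
J/45642 + 12732/33856 = -70938/45642 + 12732/33856 = -70938*1/45642 + 12732*(1/33856) = -11823/7607 + 3183/8464 = -75856791/64385648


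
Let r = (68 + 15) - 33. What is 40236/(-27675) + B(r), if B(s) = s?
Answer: 447838/9225 ≈ 48.546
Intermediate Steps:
r = 50 (r = 83 - 33 = 50)
40236/(-27675) + B(r) = 40236/(-27675) + 50 = 40236*(-1/27675) + 50 = -13412/9225 + 50 = 447838/9225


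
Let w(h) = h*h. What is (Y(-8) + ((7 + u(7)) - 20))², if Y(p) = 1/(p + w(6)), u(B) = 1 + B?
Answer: 19321/784 ≈ 24.644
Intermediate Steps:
w(h) = h²
Y(p) = 1/(36 + p) (Y(p) = 1/(p + 6²) = 1/(p + 36) = 1/(36 + p))
(Y(-8) + ((7 + u(7)) - 20))² = (1/(36 - 8) + ((7 + (1 + 7)) - 20))² = (1/28 + ((7 + 8) - 20))² = (1/28 + (15 - 20))² = (1/28 - 5)² = (-139/28)² = 19321/784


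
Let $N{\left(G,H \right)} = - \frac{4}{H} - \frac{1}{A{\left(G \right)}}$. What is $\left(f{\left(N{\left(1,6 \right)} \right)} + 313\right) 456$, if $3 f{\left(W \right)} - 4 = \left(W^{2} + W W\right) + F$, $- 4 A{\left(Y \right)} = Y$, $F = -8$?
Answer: $\frac{1309480}{9} \approx 1.455 \cdot 10^{5}$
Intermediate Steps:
$A{\left(Y \right)} = - \frac{Y}{4}$
$N{\left(G,H \right)} = - \frac{4}{H} + \frac{4}{G}$ ($N{\left(G,H \right)} = - \frac{4}{H} - \frac{1}{\left(- \frac{1}{4}\right) G} = - \frac{4}{H} - - \frac{4}{G} = - \frac{4}{H} + \frac{4}{G}$)
$f{\left(W \right)} = - \frac{4}{3} + \frac{2 W^{2}}{3}$ ($f{\left(W \right)} = \frac{4}{3} + \frac{\left(W^{2} + W W\right) - 8}{3} = \frac{4}{3} + \frac{\left(W^{2} + W^{2}\right) - 8}{3} = \frac{4}{3} + \frac{2 W^{2} - 8}{3} = \frac{4}{3} + \frac{-8 + 2 W^{2}}{3} = \frac{4}{3} + \left(- \frac{8}{3} + \frac{2 W^{2}}{3}\right) = - \frac{4}{3} + \frac{2 W^{2}}{3}$)
$\left(f{\left(N{\left(1,6 \right)} \right)} + 313\right) 456 = \left(\left(- \frac{4}{3} + \frac{2 \left(- \frac{4}{6} + \frac{4}{1}\right)^{2}}{3}\right) + 313\right) 456 = \left(\left(- \frac{4}{3} + \frac{2 \left(\left(-4\right) \frac{1}{6} + 4 \cdot 1\right)^{2}}{3}\right) + 313\right) 456 = \left(\left(- \frac{4}{3} + \frac{2 \left(- \frac{2}{3} + 4\right)^{2}}{3}\right) + 313\right) 456 = \left(\left(- \frac{4}{3} + \frac{2 \left(\frac{10}{3}\right)^{2}}{3}\right) + 313\right) 456 = \left(\left(- \frac{4}{3} + \frac{2}{3} \cdot \frac{100}{9}\right) + 313\right) 456 = \left(\left(- \frac{4}{3} + \frac{200}{27}\right) + 313\right) 456 = \left(\frac{164}{27} + 313\right) 456 = \frac{8615}{27} \cdot 456 = \frac{1309480}{9}$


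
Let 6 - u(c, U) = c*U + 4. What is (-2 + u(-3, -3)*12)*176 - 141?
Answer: -15277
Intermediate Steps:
u(c, U) = 2 - U*c (u(c, U) = 6 - (c*U + 4) = 6 - (U*c + 4) = 6 - (4 + U*c) = 6 + (-4 - U*c) = 2 - U*c)
(-2 + u(-3, -3)*12)*176 - 141 = (-2 + (2 - 1*(-3)*(-3))*12)*176 - 141 = (-2 + (2 - 9)*12)*176 - 141 = (-2 - 7*12)*176 - 141 = (-2 - 84)*176 - 141 = -86*176 - 141 = -15136 - 141 = -15277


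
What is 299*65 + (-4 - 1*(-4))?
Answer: 19435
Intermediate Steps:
299*65 + (-4 - 1*(-4)) = 19435 + (-4 + 4) = 19435 + 0 = 19435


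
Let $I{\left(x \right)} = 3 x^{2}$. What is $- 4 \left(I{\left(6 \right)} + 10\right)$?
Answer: $-472$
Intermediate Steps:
$- 4 \left(I{\left(6 \right)} + 10\right) = - 4 \left(3 \cdot 6^{2} + 10\right) = - 4 \left(3 \cdot 36 + 10\right) = - 4 \left(108 + 10\right) = \left(-4\right) 118 = -472$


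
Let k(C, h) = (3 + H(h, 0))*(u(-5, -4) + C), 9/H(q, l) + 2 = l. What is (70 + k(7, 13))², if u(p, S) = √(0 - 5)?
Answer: 3529 - 357*I*√5/2 ≈ 3529.0 - 399.14*I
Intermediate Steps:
u(p, S) = I*√5 (u(p, S) = √(-5) = I*√5)
H(q, l) = 9/(-2 + l)
k(C, h) = -3*C/2 - 3*I*√5/2 (k(C, h) = (3 + 9/(-2 + 0))*(I*√5 + C) = (3 + 9/(-2))*(C + I*√5) = (3 + 9*(-½))*(C + I*√5) = (3 - 9/2)*(C + I*√5) = -3*(C + I*√5)/2 = -3*C/2 - 3*I*√5/2)
(70 + k(7, 13))² = (70 + (-3/2*7 - 3*I*√5/2))² = (70 + (-21/2 - 3*I*√5/2))² = (119/2 - 3*I*√5/2)²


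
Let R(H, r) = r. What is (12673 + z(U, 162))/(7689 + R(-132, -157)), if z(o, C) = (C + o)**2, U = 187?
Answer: 67237/3766 ≈ 17.854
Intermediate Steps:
(12673 + z(U, 162))/(7689 + R(-132, -157)) = (12673 + (162 + 187)**2)/(7689 - 157) = (12673 + 349**2)/7532 = (12673 + 121801)*(1/7532) = 134474*(1/7532) = 67237/3766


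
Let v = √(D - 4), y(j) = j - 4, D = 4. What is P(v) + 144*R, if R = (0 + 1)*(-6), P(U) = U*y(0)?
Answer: -864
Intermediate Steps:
y(j) = -4 + j
v = 0 (v = √(4 - 4) = √0 = 0)
P(U) = -4*U (P(U) = U*(-4 + 0) = U*(-4) = -4*U)
R = -6 (R = 1*(-6) = -6)
P(v) + 144*R = -4*0 + 144*(-6) = 0 - 864 = -864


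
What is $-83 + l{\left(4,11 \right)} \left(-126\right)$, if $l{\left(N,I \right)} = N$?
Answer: $-587$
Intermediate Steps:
$-83 + l{\left(4,11 \right)} \left(-126\right) = -83 + 4 \left(-126\right) = -83 - 504 = -587$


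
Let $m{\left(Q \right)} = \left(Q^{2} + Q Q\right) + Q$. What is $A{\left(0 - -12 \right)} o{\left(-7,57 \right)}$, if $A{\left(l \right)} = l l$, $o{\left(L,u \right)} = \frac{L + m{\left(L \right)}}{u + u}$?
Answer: $\frac{2016}{19} \approx 106.11$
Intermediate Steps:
$m{\left(Q \right)} = Q + 2 Q^{2}$ ($m{\left(Q \right)} = \left(Q^{2} + Q^{2}\right) + Q = 2 Q^{2} + Q = Q + 2 Q^{2}$)
$o{\left(L,u \right)} = \frac{L + L \left(1 + 2 L\right)}{2 u}$ ($o{\left(L,u \right)} = \frac{L + L \left(1 + 2 L\right)}{u + u} = \frac{L + L \left(1 + 2 L\right)}{2 u}$)
$A{\left(l \right)} = l^{2}$
$A{\left(0 - -12 \right)} o{\left(-7,57 \right)} = \left(0 - -12\right)^{2} \left(- \frac{7 \left(1 - 7\right)}{57}\right) = \left(0 + 12\right)^{2} \left(\left(-7\right) \frac{1}{57} \left(-6\right)\right) = 12^{2} \cdot \frac{14}{19} = 144 \cdot \frac{14}{19} = \frac{2016}{19}$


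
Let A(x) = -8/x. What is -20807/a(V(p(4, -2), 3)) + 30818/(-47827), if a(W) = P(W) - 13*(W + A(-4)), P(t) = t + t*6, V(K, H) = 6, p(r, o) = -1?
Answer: 993225673/2965274 ≈ 334.95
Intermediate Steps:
P(t) = 7*t (P(t) = t + 6*t = 7*t)
a(W) = -26 - 6*W (a(W) = 7*W - 13*(W - 8/(-4)) = 7*W - 13*(W - 8*(-1/4)) = 7*W - 13*(W + 2) = 7*W - 13*(2 + W) = 7*W + (-26 - 13*W) = -26 - 6*W)
-20807/a(V(p(4, -2), 3)) + 30818/(-47827) = -20807/(-26 - 6*6) + 30818/(-47827) = -20807/(-26 - 36) + 30818*(-1/47827) = -20807/(-62) - 30818/47827 = -20807*(-1/62) - 30818/47827 = 20807/62 - 30818/47827 = 993225673/2965274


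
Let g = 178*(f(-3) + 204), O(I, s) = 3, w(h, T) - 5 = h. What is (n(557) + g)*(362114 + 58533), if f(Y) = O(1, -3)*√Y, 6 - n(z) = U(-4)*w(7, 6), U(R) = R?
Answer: 15297248802 + 224625498*I*√3 ≈ 1.5297e+10 + 3.8906e+8*I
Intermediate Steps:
w(h, T) = 5 + h
n(z) = 54 (n(z) = 6 - (-4)*(5 + 7) = 6 - (-4)*12 = 6 - 1*(-48) = 6 + 48 = 54)
f(Y) = 3*√Y
g = 36312 + 534*I*√3 (g = 178*(3*√(-3) + 204) = 178*(3*(I*√3) + 204) = 178*(3*I*√3 + 204) = 178*(204 + 3*I*√3) = 36312 + 534*I*√3 ≈ 36312.0 + 924.92*I)
(n(557) + g)*(362114 + 58533) = (54 + (36312 + 534*I*√3))*(362114 + 58533) = (36366 + 534*I*√3)*420647 = 15297248802 + 224625498*I*√3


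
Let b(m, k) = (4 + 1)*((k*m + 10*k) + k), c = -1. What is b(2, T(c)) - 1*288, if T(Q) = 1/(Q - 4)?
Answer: -301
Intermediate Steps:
T(Q) = 1/(-4 + Q)
b(m, k) = 55*k + 5*k*m (b(m, k) = 5*((10*k + k*m) + k) = 5*(11*k + k*m) = 55*k + 5*k*m)
b(2, T(c)) - 1*288 = 5*(11 + 2)/(-4 - 1) - 1*288 = 5*13/(-5) - 288 = 5*(-1/5)*13 - 288 = -13 - 288 = -301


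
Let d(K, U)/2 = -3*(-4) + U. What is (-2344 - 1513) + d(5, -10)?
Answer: -3853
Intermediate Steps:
d(K, U) = 24 + 2*U (d(K, U) = 2*(-3*(-4) + U) = 2*(12 + U) = 24 + 2*U)
(-2344 - 1513) + d(5, -10) = (-2344 - 1513) + (24 + 2*(-10)) = -3857 + (24 - 20) = -3857 + 4 = -3853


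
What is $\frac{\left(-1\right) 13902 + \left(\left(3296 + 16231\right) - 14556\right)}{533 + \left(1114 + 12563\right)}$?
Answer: $- \frac{8931}{14210} \approx -0.6285$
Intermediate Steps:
$\frac{\left(-1\right) 13902 + \left(\left(3296 + 16231\right) - 14556\right)}{533 + \left(1114 + 12563\right)} = \frac{-13902 + \left(19527 - 14556\right)}{533 + 13677} = \frac{-13902 + 4971}{14210} = \left(-8931\right) \frac{1}{14210} = - \frac{8931}{14210}$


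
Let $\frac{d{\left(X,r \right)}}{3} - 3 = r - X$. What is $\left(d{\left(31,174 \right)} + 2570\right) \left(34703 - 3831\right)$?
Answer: $92862976$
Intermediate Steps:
$d{\left(X,r \right)} = 9 - 3 X + 3 r$ ($d{\left(X,r \right)} = 9 + 3 \left(r - X\right) = 9 - \left(- 3 r + 3 X\right) = 9 - 3 X + 3 r$)
$\left(d{\left(31,174 \right)} + 2570\right) \left(34703 - 3831\right) = \left(\left(9 - 93 + 3 \cdot 174\right) + 2570\right) \left(34703 - 3831\right) = \left(\left(9 - 93 + 522\right) + 2570\right) 30872 = \left(438 + 2570\right) 30872 = 3008 \cdot 30872 = 92862976$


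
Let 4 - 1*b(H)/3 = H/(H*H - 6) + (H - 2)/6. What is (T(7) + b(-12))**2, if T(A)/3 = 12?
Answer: 1615441/529 ≈ 3053.8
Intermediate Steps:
T(A) = 36 (T(A) = 3*12 = 36)
b(H) = 13 - H/2 - 3*H/(-6 + H**2) (b(H) = 12 - 3*(H/(H*H - 6) + (H - 2)/6) = 12 - 3*(H/(H**2 - 6) + (-2 + H)*(1/6)) = 12 - 3*(H/(-6 + H**2) + (-1/3 + H/6)) = 12 - 3*(-1/3 + H/6 + H/(-6 + H**2)) = 12 + (1 - H/2 - 3*H/(-6 + H**2)) = 13 - H/2 - 3*H/(-6 + H**2))
(T(7) + b(-12))**2 = (36 + (-156 - 1*(-12)**3 + 26*(-12)**2)/(2*(-6 + (-12)**2)))**2 = (36 + (-156 - 1*(-1728) + 26*144)/(2*(-6 + 144)))**2 = (36 + (1/2)*(-156 + 1728 + 3744)/138)**2 = (36 + (1/2)*(1/138)*5316)**2 = (36 + 443/23)**2 = (1271/23)**2 = 1615441/529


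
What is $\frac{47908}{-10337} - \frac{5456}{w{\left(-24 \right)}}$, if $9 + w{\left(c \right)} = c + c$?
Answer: $\frac{53667916}{589209} \approx 91.085$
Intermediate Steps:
$w{\left(c \right)} = -9 + 2 c$ ($w{\left(c \right)} = -9 + \left(c + c\right) = -9 + 2 c$)
$\frac{47908}{-10337} - \frac{5456}{w{\left(-24 \right)}} = \frac{47908}{-10337} - \frac{5456}{-9 + 2 \left(-24\right)} = 47908 \left(- \frac{1}{10337}\right) - \frac{5456}{-9 - 48} = - \frac{47908}{10337} - \frac{5456}{-57} = - \frac{47908}{10337} - - \frac{5456}{57} = - \frac{47908}{10337} + \frac{5456}{57} = \frac{53667916}{589209}$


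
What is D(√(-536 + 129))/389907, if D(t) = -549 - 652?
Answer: -1201/389907 ≈ -0.0030802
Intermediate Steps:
D(t) = -1201
D(√(-536 + 129))/389907 = -1201/389907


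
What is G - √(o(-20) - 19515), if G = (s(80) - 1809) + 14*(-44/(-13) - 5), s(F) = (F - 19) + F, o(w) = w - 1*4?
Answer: -21978/13 - 3*I*√2171 ≈ -1690.6 - 139.78*I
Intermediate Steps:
o(w) = -4 + w (o(w) = w - 4 = -4 + w)
s(F) = -19 + 2*F (s(F) = (-19 + F) + F = -19 + 2*F)
G = -21978/13 (G = ((-19 + 2*80) - 1809) + 14*(-44/(-13) - 5) = ((-19 + 160) - 1809) + 14*(-44*(-1/13) - 5) = (141 - 1809) + 14*(44/13 - 5) = -1668 + 14*(-21/13) = -1668 - 294/13 = -21978/13 ≈ -1690.6)
G - √(o(-20) - 19515) = -21978/13 - √((-4 - 20) - 19515) = -21978/13 - √(-24 - 19515) = -21978/13 - √(-19539) = -21978/13 - 3*I*√2171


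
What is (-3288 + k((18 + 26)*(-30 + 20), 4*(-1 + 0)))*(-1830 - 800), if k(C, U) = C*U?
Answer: 4018640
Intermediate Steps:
(-3288 + k((18 + 26)*(-30 + 20), 4*(-1 + 0)))*(-1830 - 800) = (-3288 + ((18 + 26)*(-30 + 20))*(4*(-1 + 0)))*(-1830 - 800) = (-3288 + (44*(-10))*(4*(-1)))*(-2630) = (-3288 - 440*(-4))*(-2630) = (-3288 + 1760)*(-2630) = -1528*(-2630) = 4018640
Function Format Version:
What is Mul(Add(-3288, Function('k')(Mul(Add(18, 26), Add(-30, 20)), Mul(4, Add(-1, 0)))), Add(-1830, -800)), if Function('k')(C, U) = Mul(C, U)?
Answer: 4018640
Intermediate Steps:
Mul(Add(-3288, Function('k')(Mul(Add(18, 26), Add(-30, 20)), Mul(4, Add(-1, 0)))), Add(-1830, -800)) = Mul(Add(-3288, Mul(Mul(Add(18, 26), Add(-30, 20)), Mul(4, Add(-1, 0)))), Add(-1830, -800)) = Mul(Add(-3288, Mul(Mul(44, -10), Mul(4, -1))), -2630) = Mul(Add(-3288, Mul(-440, -4)), -2630) = Mul(Add(-3288, 1760), -2630) = Mul(-1528, -2630) = 4018640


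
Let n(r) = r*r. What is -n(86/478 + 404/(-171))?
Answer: -7957175209/1670275161 ≈ -4.7640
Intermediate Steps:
n(r) = r²
-n(86/478 + 404/(-171)) = -(86/478 + 404/(-171))² = -(86*(1/478) + 404*(-1/171))² = -(43/239 - 404/171)² = -(-89203/40869)² = -1*7957175209/1670275161 = -7957175209/1670275161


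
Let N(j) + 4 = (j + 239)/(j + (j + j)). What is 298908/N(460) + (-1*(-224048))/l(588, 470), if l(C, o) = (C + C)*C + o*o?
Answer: -31362718303676/366551879 ≈ -85562.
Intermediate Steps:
l(C, o) = o² + 2*C² (l(C, o) = (2*C)*C + o² = 2*C² + o² = o² + 2*C²)
N(j) = -4 + (239 + j)/(3*j) (N(j) = -4 + (j + 239)/(j + (j + j)) = -4 + (239 + j)/(j + 2*j) = -4 + (239 + j)/((3*j)) = -4 + (239 + j)*(1/(3*j)) = -4 + (239 + j)/(3*j))
298908/N(460) + (-1*(-224048))/l(588, 470) = 298908/(((⅓)*(239 - 11*460)/460)) + (-1*(-224048))/(470² + 2*588²) = 298908/(((⅓)*(1/460)*(239 - 5060))) + 224048/(220900 + 2*345744) = 298908/(((⅓)*(1/460)*(-4821))) + 224048/(220900 + 691488) = 298908/(-1607/460) + 224048/912388 = 298908*(-460/1607) + 224048*(1/912388) = -137497680/1607 + 56012/228097 = -31362718303676/366551879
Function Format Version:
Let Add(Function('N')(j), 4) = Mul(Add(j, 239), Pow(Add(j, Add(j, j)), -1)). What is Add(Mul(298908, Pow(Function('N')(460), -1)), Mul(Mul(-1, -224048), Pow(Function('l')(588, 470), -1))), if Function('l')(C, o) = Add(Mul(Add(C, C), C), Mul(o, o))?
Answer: Rational(-31362718303676, 366551879) ≈ -85562.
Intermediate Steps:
Function('l')(C, o) = Add(Pow(o, 2), Mul(2, Pow(C, 2))) (Function('l')(C, o) = Add(Mul(Mul(2, C), C), Pow(o, 2)) = Add(Mul(2, Pow(C, 2)), Pow(o, 2)) = Add(Pow(o, 2), Mul(2, Pow(C, 2))))
Function('N')(j) = Add(-4, Mul(Rational(1, 3), Pow(j, -1), Add(239, j))) (Function('N')(j) = Add(-4, Mul(Add(j, 239), Pow(Add(j, Add(j, j)), -1))) = Add(-4, Mul(Add(239, j), Pow(Add(j, Mul(2, j)), -1))) = Add(-4, Mul(Add(239, j), Pow(Mul(3, j), -1))) = Add(-4, Mul(Add(239, j), Mul(Rational(1, 3), Pow(j, -1)))) = Add(-4, Mul(Rational(1, 3), Pow(j, -1), Add(239, j))))
Add(Mul(298908, Pow(Function('N')(460), -1)), Mul(Mul(-1, -224048), Pow(Function('l')(588, 470), -1))) = Add(Mul(298908, Pow(Mul(Rational(1, 3), Pow(460, -1), Add(239, Mul(-11, 460))), -1)), Mul(Mul(-1, -224048), Pow(Add(Pow(470, 2), Mul(2, Pow(588, 2))), -1))) = Add(Mul(298908, Pow(Mul(Rational(1, 3), Rational(1, 460), Add(239, -5060)), -1)), Mul(224048, Pow(Add(220900, Mul(2, 345744)), -1))) = Add(Mul(298908, Pow(Mul(Rational(1, 3), Rational(1, 460), -4821), -1)), Mul(224048, Pow(Add(220900, 691488), -1))) = Add(Mul(298908, Pow(Rational(-1607, 460), -1)), Mul(224048, Pow(912388, -1))) = Add(Mul(298908, Rational(-460, 1607)), Mul(224048, Rational(1, 912388))) = Add(Rational(-137497680, 1607), Rational(56012, 228097)) = Rational(-31362718303676, 366551879)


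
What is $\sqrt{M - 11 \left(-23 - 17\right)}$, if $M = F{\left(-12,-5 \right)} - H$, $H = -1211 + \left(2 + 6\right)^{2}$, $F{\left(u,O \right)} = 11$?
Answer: $\sqrt{1598} \approx 39.975$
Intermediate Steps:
$H = -1147$ ($H = -1211 + 8^{2} = -1211 + 64 = -1147$)
$M = 1158$ ($M = 11 - -1147 = 11 + 1147 = 1158$)
$\sqrt{M - 11 \left(-23 - 17\right)} = \sqrt{1158 - 11 \left(-23 - 17\right)} = \sqrt{1158 - -440} = \sqrt{1158 + 440} = \sqrt{1598}$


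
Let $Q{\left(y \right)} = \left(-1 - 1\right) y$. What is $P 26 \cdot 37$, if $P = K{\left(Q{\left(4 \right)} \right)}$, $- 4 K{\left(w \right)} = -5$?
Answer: $\frac{2405}{2} \approx 1202.5$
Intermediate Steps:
$Q{\left(y \right)} = - 2 y$
$K{\left(w \right)} = \frac{5}{4}$ ($K{\left(w \right)} = \left(- \frac{1}{4}\right) \left(-5\right) = \frac{5}{4}$)
$P = \frac{5}{4} \approx 1.25$
$P 26 \cdot 37 = \frac{5}{4} \cdot 26 \cdot 37 = \frac{65}{2} \cdot 37 = \frac{2405}{2}$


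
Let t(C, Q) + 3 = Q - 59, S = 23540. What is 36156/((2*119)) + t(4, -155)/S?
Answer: 425530297/2801260 ≈ 151.91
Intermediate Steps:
t(C, Q) = -62 + Q (t(C, Q) = -3 + (Q - 59) = -3 + (-59 + Q) = -62 + Q)
36156/((2*119)) + t(4, -155)/S = 36156/((2*119)) + (-62 - 155)/23540 = 36156/238 - 217*1/23540 = 36156*(1/238) - 217/23540 = 18078/119 - 217/23540 = 425530297/2801260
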